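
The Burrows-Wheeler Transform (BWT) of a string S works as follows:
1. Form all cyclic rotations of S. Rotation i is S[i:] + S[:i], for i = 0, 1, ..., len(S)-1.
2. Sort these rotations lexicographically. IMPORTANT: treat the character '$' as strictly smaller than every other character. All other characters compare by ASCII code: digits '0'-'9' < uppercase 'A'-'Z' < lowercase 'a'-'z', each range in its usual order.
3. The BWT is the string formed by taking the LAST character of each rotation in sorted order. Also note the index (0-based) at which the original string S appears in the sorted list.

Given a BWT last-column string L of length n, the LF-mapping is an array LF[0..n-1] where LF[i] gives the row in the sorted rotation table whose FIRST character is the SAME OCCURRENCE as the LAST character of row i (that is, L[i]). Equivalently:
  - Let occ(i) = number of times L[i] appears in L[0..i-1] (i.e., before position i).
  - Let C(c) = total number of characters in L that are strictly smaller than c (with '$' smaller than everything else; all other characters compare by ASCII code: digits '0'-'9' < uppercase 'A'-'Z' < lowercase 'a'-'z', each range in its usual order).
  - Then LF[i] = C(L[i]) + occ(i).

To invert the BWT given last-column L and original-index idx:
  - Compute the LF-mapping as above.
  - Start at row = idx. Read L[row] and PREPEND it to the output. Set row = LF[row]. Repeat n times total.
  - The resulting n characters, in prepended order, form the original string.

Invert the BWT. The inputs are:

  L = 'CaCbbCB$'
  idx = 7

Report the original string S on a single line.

LF mapping: 2 5 3 6 7 4 1 0
Walk LF starting at row 7, prepending L[row]:
  step 1: row=7, L[7]='$', prepend. Next row=LF[7]=0
  step 2: row=0, L[0]='C', prepend. Next row=LF[0]=2
  step 3: row=2, L[2]='C', prepend. Next row=LF[2]=3
  step 4: row=3, L[3]='b', prepend. Next row=LF[3]=6
  step 5: row=6, L[6]='B', prepend. Next row=LF[6]=1
  step 6: row=1, L[1]='a', prepend. Next row=LF[1]=5
  step 7: row=5, L[5]='C', prepend. Next row=LF[5]=4
  step 8: row=4, L[4]='b', prepend. Next row=LF[4]=7
Reversed output: bCaBbCC$

Answer: bCaBbCC$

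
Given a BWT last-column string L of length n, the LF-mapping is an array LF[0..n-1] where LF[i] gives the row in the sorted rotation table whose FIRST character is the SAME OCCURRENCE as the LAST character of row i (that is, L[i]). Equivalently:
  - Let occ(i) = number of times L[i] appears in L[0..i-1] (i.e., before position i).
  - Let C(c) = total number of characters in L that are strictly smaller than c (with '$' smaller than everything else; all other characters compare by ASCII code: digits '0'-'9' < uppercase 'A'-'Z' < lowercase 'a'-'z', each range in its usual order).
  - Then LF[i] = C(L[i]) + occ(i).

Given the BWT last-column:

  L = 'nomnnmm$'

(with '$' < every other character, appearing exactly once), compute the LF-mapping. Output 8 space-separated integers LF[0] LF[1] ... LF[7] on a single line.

Answer: 4 7 1 5 6 2 3 0

Derivation:
Char counts: '$':1, 'm':3, 'n':3, 'o':1
C (first-col start): C('$')=0, C('m')=1, C('n')=4, C('o')=7
L[0]='n': occ=0, LF[0]=C('n')+0=4+0=4
L[1]='o': occ=0, LF[1]=C('o')+0=7+0=7
L[2]='m': occ=0, LF[2]=C('m')+0=1+0=1
L[3]='n': occ=1, LF[3]=C('n')+1=4+1=5
L[4]='n': occ=2, LF[4]=C('n')+2=4+2=6
L[5]='m': occ=1, LF[5]=C('m')+1=1+1=2
L[6]='m': occ=2, LF[6]=C('m')+2=1+2=3
L[7]='$': occ=0, LF[7]=C('$')+0=0+0=0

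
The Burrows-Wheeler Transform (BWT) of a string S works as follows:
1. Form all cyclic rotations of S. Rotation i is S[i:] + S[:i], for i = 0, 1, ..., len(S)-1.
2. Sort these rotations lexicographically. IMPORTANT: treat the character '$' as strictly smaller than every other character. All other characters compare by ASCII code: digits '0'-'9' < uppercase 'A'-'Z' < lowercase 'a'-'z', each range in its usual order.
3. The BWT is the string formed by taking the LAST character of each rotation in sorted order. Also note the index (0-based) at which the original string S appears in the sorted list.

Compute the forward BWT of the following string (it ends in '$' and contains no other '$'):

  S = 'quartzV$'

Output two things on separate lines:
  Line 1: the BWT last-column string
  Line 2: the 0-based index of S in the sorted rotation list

Answer: Vzu$arqt
3

Derivation:
All 8 rotations (rotation i = S[i:]+S[:i]):
  rot[0] = quartzV$
  rot[1] = uartzV$q
  rot[2] = artzV$qu
  rot[3] = rtzV$qua
  rot[4] = tzV$quar
  rot[5] = zV$quart
  rot[6] = V$quartz
  rot[7] = $quartzV
Sorted (with $ < everything):
  sorted[0] = $quartzV  (last char: 'V')
  sorted[1] = V$quartz  (last char: 'z')
  sorted[2] = artzV$qu  (last char: 'u')
  sorted[3] = quartzV$  (last char: '$')
  sorted[4] = rtzV$qua  (last char: 'a')
  sorted[5] = tzV$quar  (last char: 'r')
  sorted[6] = uartzV$q  (last char: 'q')
  sorted[7] = zV$quart  (last char: 't')
Last column: Vzu$arqt
Original string S is at sorted index 3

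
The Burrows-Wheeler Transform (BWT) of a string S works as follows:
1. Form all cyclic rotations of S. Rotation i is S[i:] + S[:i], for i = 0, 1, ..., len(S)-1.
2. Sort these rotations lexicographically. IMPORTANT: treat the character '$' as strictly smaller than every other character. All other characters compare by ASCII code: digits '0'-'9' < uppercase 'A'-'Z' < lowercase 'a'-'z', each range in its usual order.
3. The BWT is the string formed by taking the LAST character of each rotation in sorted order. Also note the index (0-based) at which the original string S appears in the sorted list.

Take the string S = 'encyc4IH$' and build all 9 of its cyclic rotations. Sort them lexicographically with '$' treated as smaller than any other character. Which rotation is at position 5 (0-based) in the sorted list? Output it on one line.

All 9 rotations (rotation i = S[i:]+S[:i]):
  rot[0] = encyc4IH$
  rot[1] = ncyc4IH$e
  rot[2] = cyc4IH$en
  rot[3] = yc4IH$enc
  rot[4] = c4IH$ency
  rot[5] = 4IH$encyc
  rot[6] = IH$encyc4
  rot[7] = H$encyc4I
  rot[8] = $encyc4IH
Sorted (with $ < everything):
  sorted[0] = $encyc4IH
  sorted[1] = 4IH$encyc
  sorted[2] = H$encyc4I
  sorted[3] = IH$encyc4
  sorted[4] = c4IH$ency
  sorted[5] = cyc4IH$en
  sorted[6] = encyc4IH$
  sorted[7] = ncyc4IH$e
  sorted[8] = yc4IH$enc
sorted[5] = cyc4IH$en

Answer: cyc4IH$en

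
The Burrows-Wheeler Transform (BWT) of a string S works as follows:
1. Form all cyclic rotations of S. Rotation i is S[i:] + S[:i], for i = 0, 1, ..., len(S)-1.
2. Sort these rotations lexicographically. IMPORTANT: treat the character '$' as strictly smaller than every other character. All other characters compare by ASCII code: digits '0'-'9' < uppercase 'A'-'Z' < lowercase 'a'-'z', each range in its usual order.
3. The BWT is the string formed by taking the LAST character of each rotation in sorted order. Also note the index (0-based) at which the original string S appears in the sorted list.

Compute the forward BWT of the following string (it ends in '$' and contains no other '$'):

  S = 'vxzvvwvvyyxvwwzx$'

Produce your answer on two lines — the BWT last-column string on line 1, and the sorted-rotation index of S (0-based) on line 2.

Answer: xzwvx$vvvwzyvyvxw
5

Derivation:
All 17 rotations (rotation i = S[i:]+S[:i]):
  rot[0] = vxzvvwvvyyxvwwzx$
  rot[1] = xzvvwvvyyxvwwzx$v
  rot[2] = zvvwvvyyxvwwzx$vx
  rot[3] = vvwvvyyxvwwzx$vxz
  rot[4] = vwvvyyxvwwzx$vxzv
  rot[5] = wvvyyxvwwzx$vxzvv
  rot[6] = vvyyxvwwzx$vxzvvw
  rot[7] = vyyxvwwzx$vxzvvwv
  rot[8] = yyxvwwzx$vxzvvwvv
  rot[9] = yxvwwzx$vxzvvwvvy
  rot[10] = xvwwzx$vxzvvwvvyy
  rot[11] = vwwzx$vxzvvwvvyyx
  rot[12] = wwzx$vxzvvwvvyyxv
  rot[13] = wzx$vxzvvwvvyyxvw
  rot[14] = zx$vxzvvwvvyyxvww
  rot[15] = x$vxzvvwvvyyxvwwz
  rot[16] = $vxzvvwvvyyxvwwzx
Sorted (with $ < everything):
  sorted[0] = $vxzvvwvvyyxvwwzx  (last char: 'x')
  sorted[1] = vvwvvyyxvwwzx$vxz  (last char: 'z')
  sorted[2] = vvyyxvwwzx$vxzvvw  (last char: 'w')
  sorted[3] = vwvvyyxvwwzx$vxzv  (last char: 'v')
  sorted[4] = vwwzx$vxzvvwvvyyx  (last char: 'x')
  sorted[5] = vxzvvwvvyyxvwwzx$  (last char: '$')
  sorted[6] = vyyxvwwzx$vxzvvwv  (last char: 'v')
  sorted[7] = wvvyyxvwwzx$vxzvv  (last char: 'v')
  sorted[8] = wwzx$vxzvvwvvyyxv  (last char: 'v')
  sorted[9] = wzx$vxzvvwvvyyxvw  (last char: 'w')
  sorted[10] = x$vxzvvwvvyyxvwwz  (last char: 'z')
  sorted[11] = xvwwzx$vxzvvwvvyy  (last char: 'y')
  sorted[12] = xzvvwvvyyxvwwzx$v  (last char: 'v')
  sorted[13] = yxvwwzx$vxzvvwvvy  (last char: 'y')
  sorted[14] = yyxvwwzx$vxzvvwvv  (last char: 'v')
  sorted[15] = zvvwvvyyxvwwzx$vx  (last char: 'x')
  sorted[16] = zx$vxzvvwvvyyxvww  (last char: 'w')
Last column: xzwvx$vvvwzyvyvxw
Original string S is at sorted index 5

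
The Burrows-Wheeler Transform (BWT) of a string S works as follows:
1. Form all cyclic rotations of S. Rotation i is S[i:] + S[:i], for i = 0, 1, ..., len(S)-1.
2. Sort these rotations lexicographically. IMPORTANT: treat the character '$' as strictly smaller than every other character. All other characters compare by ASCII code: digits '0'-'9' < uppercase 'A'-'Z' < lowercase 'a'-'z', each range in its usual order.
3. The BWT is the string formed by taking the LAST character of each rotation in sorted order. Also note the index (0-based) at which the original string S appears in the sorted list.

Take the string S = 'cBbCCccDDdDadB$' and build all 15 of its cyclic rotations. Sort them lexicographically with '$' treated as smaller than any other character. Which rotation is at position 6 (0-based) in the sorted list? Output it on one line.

Answer: DadB$cBbCCccDDd

Derivation:
All 15 rotations (rotation i = S[i:]+S[:i]):
  rot[0] = cBbCCccDDdDadB$
  rot[1] = BbCCccDDdDadB$c
  rot[2] = bCCccDDdDadB$cB
  rot[3] = CCccDDdDadB$cBb
  rot[4] = CccDDdDadB$cBbC
  rot[5] = ccDDdDadB$cBbCC
  rot[6] = cDDdDadB$cBbCCc
  rot[7] = DDdDadB$cBbCCcc
  rot[8] = DdDadB$cBbCCccD
  rot[9] = dDadB$cBbCCccDD
  rot[10] = DadB$cBbCCccDDd
  rot[11] = adB$cBbCCccDDdD
  rot[12] = dB$cBbCCccDDdDa
  rot[13] = B$cBbCCccDDdDad
  rot[14] = $cBbCCccDDdDadB
Sorted (with $ < everything):
  sorted[0] = $cBbCCccDDdDadB
  sorted[1] = B$cBbCCccDDdDad
  sorted[2] = BbCCccDDdDadB$c
  sorted[3] = CCccDDdDadB$cBb
  sorted[4] = CccDDdDadB$cBbC
  sorted[5] = DDdDadB$cBbCCcc
  sorted[6] = DadB$cBbCCccDDd
  sorted[7] = DdDadB$cBbCCccD
  sorted[8] = adB$cBbCCccDDdD
  sorted[9] = bCCccDDdDadB$cB
  sorted[10] = cBbCCccDDdDadB$
  sorted[11] = cDDdDadB$cBbCCc
  sorted[12] = ccDDdDadB$cBbCC
  sorted[13] = dB$cBbCCccDDdDa
  sorted[14] = dDadB$cBbCCccDD
sorted[6] = DadB$cBbCCccDDd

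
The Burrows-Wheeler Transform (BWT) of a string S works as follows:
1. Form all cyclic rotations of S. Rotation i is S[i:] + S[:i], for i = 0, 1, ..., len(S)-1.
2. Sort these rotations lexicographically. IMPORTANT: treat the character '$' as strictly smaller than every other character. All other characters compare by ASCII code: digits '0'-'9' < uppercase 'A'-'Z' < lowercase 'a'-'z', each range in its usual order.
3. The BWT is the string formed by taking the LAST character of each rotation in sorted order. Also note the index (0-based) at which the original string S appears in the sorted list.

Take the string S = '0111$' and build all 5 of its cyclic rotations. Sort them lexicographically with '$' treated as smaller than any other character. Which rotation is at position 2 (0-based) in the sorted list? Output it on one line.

All 5 rotations (rotation i = S[i:]+S[:i]):
  rot[0] = 0111$
  rot[1] = 111$0
  rot[2] = 11$01
  rot[3] = 1$011
  rot[4] = $0111
Sorted (with $ < everything):
  sorted[0] = $0111
  sorted[1] = 0111$
  sorted[2] = 1$011
  sorted[3] = 11$01
  sorted[4] = 111$0
sorted[2] = 1$011

Answer: 1$011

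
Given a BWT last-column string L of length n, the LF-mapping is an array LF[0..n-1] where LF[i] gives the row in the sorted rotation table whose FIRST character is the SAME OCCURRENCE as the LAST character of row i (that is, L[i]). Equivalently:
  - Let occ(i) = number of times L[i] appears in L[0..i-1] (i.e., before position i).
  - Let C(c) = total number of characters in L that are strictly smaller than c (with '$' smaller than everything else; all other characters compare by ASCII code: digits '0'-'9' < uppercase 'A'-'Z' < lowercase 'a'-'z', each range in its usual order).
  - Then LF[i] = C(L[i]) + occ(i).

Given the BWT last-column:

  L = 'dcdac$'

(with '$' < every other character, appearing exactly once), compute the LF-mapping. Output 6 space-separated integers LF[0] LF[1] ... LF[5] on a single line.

Answer: 4 2 5 1 3 0

Derivation:
Char counts: '$':1, 'a':1, 'c':2, 'd':2
C (first-col start): C('$')=0, C('a')=1, C('c')=2, C('d')=4
L[0]='d': occ=0, LF[0]=C('d')+0=4+0=4
L[1]='c': occ=0, LF[1]=C('c')+0=2+0=2
L[2]='d': occ=1, LF[2]=C('d')+1=4+1=5
L[3]='a': occ=0, LF[3]=C('a')+0=1+0=1
L[4]='c': occ=1, LF[4]=C('c')+1=2+1=3
L[5]='$': occ=0, LF[5]=C('$')+0=0+0=0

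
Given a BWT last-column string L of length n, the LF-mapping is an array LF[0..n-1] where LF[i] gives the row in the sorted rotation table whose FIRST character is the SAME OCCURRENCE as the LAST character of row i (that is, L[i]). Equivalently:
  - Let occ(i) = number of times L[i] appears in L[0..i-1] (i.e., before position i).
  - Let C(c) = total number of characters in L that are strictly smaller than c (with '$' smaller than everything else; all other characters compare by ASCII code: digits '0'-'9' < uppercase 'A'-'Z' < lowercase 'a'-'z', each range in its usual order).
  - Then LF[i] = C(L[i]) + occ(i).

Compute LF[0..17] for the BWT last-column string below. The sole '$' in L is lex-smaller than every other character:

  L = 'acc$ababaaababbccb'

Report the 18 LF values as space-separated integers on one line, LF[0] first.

Char counts: '$':1, 'a':7, 'b':6, 'c':4
C (first-col start): C('$')=0, C('a')=1, C('b')=8, C('c')=14
L[0]='a': occ=0, LF[0]=C('a')+0=1+0=1
L[1]='c': occ=0, LF[1]=C('c')+0=14+0=14
L[2]='c': occ=1, LF[2]=C('c')+1=14+1=15
L[3]='$': occ=0, LF[3]=C('$')+0=0+0=0
L[4]='a': occ=1, LF[4]=C('a')+1=1+1=2
L[5]='b': occ=0, LF[5]=C('b')+0=8+0=8
L[6]='a': occ=2, LF[6]=C('a')+2=1+2=3
L[7]='b': occ=1, LF[7]=C('b')+1=8+1=9
L[8]='a': occ=3, LF[8]=C('a')+3=1+3=4
L[9]='a': occ=4, LF[9]=C('a')+4=1+4=5
L[10]='a': occ=5, LF[10]=C('a')+5=1+5=6
L[11]='b': occ=2, LF[11]=C('b')+2=8+2=10
L[12]='a': occ=6, LF[12]=C('a')+6=1+6=7
L[13]='b': occ=3, LF[13]=C('b')+3=8+3=11
L[14]='b': occ=4, LF[14]=C('b')+4=8+4=12
L[15]='c': occ=2, LF[15]=C('c')+2=14+2=16
L[16]='c': occ=3, LF[16]=C('c')+3=14+3=17
L[17]='b': occ=5, LF[17]=C('b')+5=8+5=13

Answer: 1 14 15 0 2 8 3 9 4 5 6 10 7 11 12 16 17 13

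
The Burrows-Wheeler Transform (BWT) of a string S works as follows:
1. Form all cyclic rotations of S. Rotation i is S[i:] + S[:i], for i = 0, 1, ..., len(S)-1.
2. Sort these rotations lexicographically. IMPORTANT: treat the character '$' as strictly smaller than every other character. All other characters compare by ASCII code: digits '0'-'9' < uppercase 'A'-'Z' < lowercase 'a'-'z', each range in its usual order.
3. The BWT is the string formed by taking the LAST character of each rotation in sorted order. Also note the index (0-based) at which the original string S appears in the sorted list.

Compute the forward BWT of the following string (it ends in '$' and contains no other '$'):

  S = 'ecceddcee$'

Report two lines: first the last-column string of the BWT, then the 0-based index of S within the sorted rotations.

All 10 rotations (rotation i = S[i:]+S[:i]):
  rot[0] = ecceddcee$
  rot[1] = cceddcee$e
  rot[2] = ceddcee$ec
  rot[3] = eddcee$ecc
  rot[4] = ddcee$ecce
  rot[5] = dcee$ecced
  rot[6] = cee$eccedd
  rot[7] = ee$ecceddc
  rot[8] = e$ecceddce
  rot[9] = $ecceddcee
Sorted (with $ < everything):
  sorted[0] = $ecceddcee  (last char: 'e')
  sorted[1] = cceddcee$e  (last char: 'e')
  sorted[2] = ceddcee$ec  (last char: 'c')
  sorted[3] = cee$eccedd  (last char: 'd')
  sorted[4] = dcee$ecced  (last char: 'd')
  sorted[5] = ddcee$ecce  (last char: 'e')
  sorted[6] = e$ecceddce  (last char: 'e')
  sorted[7] = ecceddcee$  (last char: '$')
  sorted[8] = eddcee$ecc  (last char: 'c')
  sorted[9] = ee$ecceddc  (last char: 'c')
Last column: eecddee$cc
Original string S is at sorted index 7

Answer: eecddee$cc
7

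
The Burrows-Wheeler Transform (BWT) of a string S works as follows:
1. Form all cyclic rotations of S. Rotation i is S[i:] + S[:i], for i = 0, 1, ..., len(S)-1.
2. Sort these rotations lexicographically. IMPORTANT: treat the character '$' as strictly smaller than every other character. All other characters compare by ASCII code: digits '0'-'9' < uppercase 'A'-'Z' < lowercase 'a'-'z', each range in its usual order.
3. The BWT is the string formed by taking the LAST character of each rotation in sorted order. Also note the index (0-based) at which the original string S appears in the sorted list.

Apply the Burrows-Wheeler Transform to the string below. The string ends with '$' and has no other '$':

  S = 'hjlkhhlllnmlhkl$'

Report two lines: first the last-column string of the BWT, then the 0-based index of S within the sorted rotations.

Answer: lk$lhhlhkmjhllnl
2

Derivation:
All 16 rotations (rotation i = S[i:]+S[:i]):
  rot[0] = hjlkhhlllnmlhkl$
  rot[1] = jlkhhlllnmlhkl$h
  rot[2] = lkhhlllnmlhkl$hj
  rot[3] = khhlllnmlhkl$hjl
  rot[4] = hhlllnmlhkl$hjlk
  rot[5] = hlllnmlhkl$hjlkh
  rot[6] = lllnmlhkl$hjlkhh
  rot[7] = llnmlhkl$hjlkhhl
  rot[8] = lnmlhkl$hjlkhhll
  rot[9] = nmlhkl$hjlkhhlll
  rot[10] = mlhkl$hjlkhhllln
  rot[11] = lhkl$hjlkhhlllnm
  rot[12] = hkl$hjlkhhlllnml
  rot[13] = kl$hjlkhhlllnmlh
  rot[14] = l$hjlkhhlllnmlhk
  rot[15] = $hjlkhhlllnmlhkl
Sorted (with $ < everything):
  sorted[0] = $hjlkhhlllnmlhkl  (last char: 'l')
  sorted[1] = hhlllnmlhkl$hjlk  (last char: 'k')
  sorted[2] = hjlkhhlllnmlhkl$  (last char: '$')
  sorted[3] = hkl$hjlkhhlllnml  (last char: 'l')
  sorted[4] = hlllnmlhkl$hjlkh  (last char: 'h')
  sorted[5] = jlkhhlllnmlhkl$h  (last char: 'h')
  sorted[6] = khhlllnmlhkl$hjl  (last char: 'l')
  sorted[7] = kl$hjlkhhlllnmlh  (last char: 'h')
  sorted[8] = l$hjlkhhlllnmlhk  (last char: 'k')
  sorted[9] = lhkl$hjlkhhlllnm  (last char: 'm')
  sorted[10] = lkhhlllnmlhkl$hj  (last char: 'j')
  sorted[11] = lllnmlhkl$hjlkhh  (last char: 'h')
  sorted[12] = llnmlhkl$hjlkhhl  (last char: 'l')
  sorted[13] = lnmlhkl$hjlkhhll  (last char: 'l')
  sorted[14] = mlhkl$hjlkhhllln  (last char: 'n')
  sorted[15] = nmlhkl$hjlkhhlll  (last char: 'l')
Last column: lk$lhhlhkmjhllnl
Original string S is at sorted index 2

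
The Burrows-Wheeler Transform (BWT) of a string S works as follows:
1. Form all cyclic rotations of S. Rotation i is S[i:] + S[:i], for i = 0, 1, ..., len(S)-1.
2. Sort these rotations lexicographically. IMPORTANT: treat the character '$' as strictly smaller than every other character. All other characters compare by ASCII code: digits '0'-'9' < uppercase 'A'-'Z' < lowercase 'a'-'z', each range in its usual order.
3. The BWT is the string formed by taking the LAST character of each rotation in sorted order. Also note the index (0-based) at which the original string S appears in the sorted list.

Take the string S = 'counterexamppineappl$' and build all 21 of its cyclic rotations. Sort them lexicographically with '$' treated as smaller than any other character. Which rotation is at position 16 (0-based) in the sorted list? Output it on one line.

All 21 rotations (rotation i = S[i:]+S[:i]):
  rot[0] = counterexamppineappl$
  rot[1] = ounterexamppineappl$c
  rot[2] = unterexamppineappl$co
  rot[3] = nterexamppineappl$cou
  rot[4] = terexamppineappl$coun
  rot[5] = erexamppineappl$count
  rot[6] = rexamppineappl$counte
  rot[7] = examppineappl$counter
  rot[8] = xamppineappl$countere
  rot[9] = amppineappl$counterex
  rot[10] = mppineappl$counterexa
  rot[11] = ppineappl$counterexam
  rot[12] = pineappl$counterexamp
  rot[13] = ineappl$counterexampp
  rot[14] = neappl$counterexamppi
  rot[15] = eappl$counterexamppin
  rot[16] = appl$counterexamppine
  rot[17] = ppl$counterexamppinea
  rot[18] = pl$counterexamppineap
  rot[19] = l$counterexamppineapp
  rot[20] = $counterexamppineappl
Sorted (with $ < everything):
  sorted[0] = $counterexamppineappl
  sorted[1] = amppineappl$counterex
  sorted[2] = appl$counterexamppine
  sorted[3] = counterexamppineappl$
  sorted[4] = eappl$counterexamppin
  sorted[5] = erexamppineappl$count
  sorted[6] = examppineappl$counter
  sorted[7] = ineappl$counterexampp
  sorted[8] = l$counterexamppineapp
  sorted[9] = mppineappl$counterexa
  sorted[10] = neappl$counterexamppi
  sorted[11] = nterexamppineappl$cou
  sorted[12] = ounterexamppineappl$c
  sorted[13] = pineappl$counterexamp
  sorted[14] = pl$counterexamppineap
  sorted[15] = ppineappl$counterexam
  sorted[16] = ppl$counterexamppinea
  sorted[17] = rexamppineappl$counte
  sorted[18] = terexamppineappl$coun
  sorted[19] = unterexamppineappl$co
  sorted[20] = xamppineappl$countere
sorted[16] = ppl$counterexamppinea

Answer: ppl$counterexamppinea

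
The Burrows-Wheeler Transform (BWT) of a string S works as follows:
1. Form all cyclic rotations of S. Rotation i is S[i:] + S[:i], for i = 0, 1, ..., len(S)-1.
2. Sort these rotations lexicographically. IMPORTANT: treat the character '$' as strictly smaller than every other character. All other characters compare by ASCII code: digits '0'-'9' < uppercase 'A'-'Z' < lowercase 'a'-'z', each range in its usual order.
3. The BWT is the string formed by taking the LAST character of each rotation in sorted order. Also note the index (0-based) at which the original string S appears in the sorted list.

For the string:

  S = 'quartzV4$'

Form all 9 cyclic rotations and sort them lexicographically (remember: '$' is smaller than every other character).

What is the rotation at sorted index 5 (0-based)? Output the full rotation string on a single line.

Answer: rtzV4$qua

Derivation:
All 9 rotations (rotation i = S[i:]+S[:i]):
  rot[0] = quartzV4$
  rot[1] = uartzV4$q
  rot[2] = artzV4$qu
  rot[3] = rtzV4$qua
  rot[4] = tzV4$quar
  rot[5] = zV4$quart
  rot[6] = V4$quartz
  rot[7] = 4$quartzV
  rot[8] = $quartzV4
Sorted (with $ < everything):
  sorted[0] = $quartzV4
  sorted[1] = 4$quartzV
  sorted[2] = V4$quartz
  sorted[3] = artzV4$qu
  sorted[4] = quartzV4$
  sorted[5] = rtzV4$qua
  sorted[6] = tzV4$quar
  sorted[7] = uartzV4$q
  sorted[8] = zV4$quart
sorted[5] = rtzV4$qua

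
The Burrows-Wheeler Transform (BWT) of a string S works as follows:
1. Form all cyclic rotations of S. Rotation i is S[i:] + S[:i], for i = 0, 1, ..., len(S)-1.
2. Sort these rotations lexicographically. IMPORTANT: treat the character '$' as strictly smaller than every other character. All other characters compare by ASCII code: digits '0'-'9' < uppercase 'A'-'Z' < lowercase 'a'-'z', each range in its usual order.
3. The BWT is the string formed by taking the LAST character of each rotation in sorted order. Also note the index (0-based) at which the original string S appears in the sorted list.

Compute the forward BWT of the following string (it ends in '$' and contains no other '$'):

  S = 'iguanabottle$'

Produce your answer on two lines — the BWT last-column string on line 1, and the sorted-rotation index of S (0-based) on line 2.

All 13 rotations (rotation i = S[i:]+S[:i]):
  rot[0] = iguanabottle$
  rot[1] = guanabottle$i
  rot[2] = uanabottle$ig
  rot[3] = anabottle$igu
  rot[4] = nabottle$igua
  rot[5] = abottle$iguan
  rot[6] = bottle$iguana
  rot[7] = ottle$iguanab
  rot[8] = ttle$iguanabo
  rot[9] = tle$iguanabot
  rot[10] = le$iguanabott
  rot[11] = e$iguanabottl
  rot[12] = $iguanabottle
Sorted (with $ < everything):
  sorted[0] = $iguanabottle  (last char: 'e')
  sorted[1] = abottle$iguan  (last char: 'n')
  sorted[2] = anabottle$igu  (last char: 'u')
  sorted[3] = bottle$iguana  (last char: 'a')
  sorted[4] = e$iguanabottl  (last char: 'l')
  sorted[5] = guanabottle$i  (last char: 'i')
  sorted[6] = iguanabottle$  (last char: '$')
  sorted[7] = le$iguanabott  (last char: 't')
  sorted[8] = nabottle$igua  (last char: 'a')
  sorted[9] = ottle$iguanab  (last char: 'b')
  sorted[10] = tle$iguanabot  (last char: 't')
  sorted[11] = ttle$iguanabo  (last char: 'o')
  sorted[12] = uanabottle$ig  (last char: 'g')
Last column: enuali$tabtog
Original string S is at sorted index 6

Answer: enuali$tabtog
6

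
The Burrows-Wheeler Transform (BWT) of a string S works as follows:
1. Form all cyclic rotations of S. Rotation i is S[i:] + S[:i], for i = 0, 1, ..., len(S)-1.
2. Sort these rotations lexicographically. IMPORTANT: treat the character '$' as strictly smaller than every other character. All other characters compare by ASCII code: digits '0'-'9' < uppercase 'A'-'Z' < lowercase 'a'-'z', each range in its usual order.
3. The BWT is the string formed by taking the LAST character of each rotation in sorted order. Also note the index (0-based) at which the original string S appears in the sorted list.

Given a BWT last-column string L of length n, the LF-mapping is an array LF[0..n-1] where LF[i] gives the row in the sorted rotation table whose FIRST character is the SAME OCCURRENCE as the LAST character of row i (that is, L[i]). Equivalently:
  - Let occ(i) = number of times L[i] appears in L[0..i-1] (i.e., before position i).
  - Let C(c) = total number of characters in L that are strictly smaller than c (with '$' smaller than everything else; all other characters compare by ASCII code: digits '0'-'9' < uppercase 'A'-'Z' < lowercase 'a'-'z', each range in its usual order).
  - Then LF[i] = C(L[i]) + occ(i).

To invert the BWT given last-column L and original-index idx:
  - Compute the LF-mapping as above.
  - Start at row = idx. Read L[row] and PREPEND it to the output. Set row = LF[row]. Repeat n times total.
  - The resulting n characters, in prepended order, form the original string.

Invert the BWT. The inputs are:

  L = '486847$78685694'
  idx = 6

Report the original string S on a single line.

Answer: 67687645849884$

Derivation:
LF mapping: 1 10 5 11 2 8 0 9 12 6 13 4 7 14 3
Walk LF starting at row 6, prepending L[row]:
  step 1: row=6, L[6]='$', prepend. Next row=LF[6]=0
  step 2: row=0, L[0]='4', prepend. Next row=LF[0]=1
  step 3: row=1, L[1]='8', prepend. Next row=LF[1]=10
  step 4: row=10, L[10]='8', prepend. Next row=LF[10]=13
  step 5: row=13, L[13]='9', prepend. Next row=LF[13]=14
  step 6: row=14, L[14]='4', prepend. Next row=LF[14]=3
  step 7: row=3, L[3]='8', prepend. Next row=LF[3]=11
  step 8: row=11, L[11]='5', prepend. Next row=LF[11]=4
  step 9: row=4, L[4]='4', prepend. Next row=LF[4]=2
  step 10: row=2, L[2]='6', prepend. Next row=LF[2]=5
  step 11: row=5, L[5]='7', prepend. Next row=LF[5]=8
  step 12: row=8, L[8]='8', prepend. Next row=LF[8]=12
  step 13: row=12, L[12]='6', prepend. Next row=LF[12]=7
  step 14: row=7, L[7]='7', prepend. Next row=LF[7]=9
  step 15: row=9, L[9]='6', prepend. Next row=LF[9]=6
Reversed output: 67687645849884$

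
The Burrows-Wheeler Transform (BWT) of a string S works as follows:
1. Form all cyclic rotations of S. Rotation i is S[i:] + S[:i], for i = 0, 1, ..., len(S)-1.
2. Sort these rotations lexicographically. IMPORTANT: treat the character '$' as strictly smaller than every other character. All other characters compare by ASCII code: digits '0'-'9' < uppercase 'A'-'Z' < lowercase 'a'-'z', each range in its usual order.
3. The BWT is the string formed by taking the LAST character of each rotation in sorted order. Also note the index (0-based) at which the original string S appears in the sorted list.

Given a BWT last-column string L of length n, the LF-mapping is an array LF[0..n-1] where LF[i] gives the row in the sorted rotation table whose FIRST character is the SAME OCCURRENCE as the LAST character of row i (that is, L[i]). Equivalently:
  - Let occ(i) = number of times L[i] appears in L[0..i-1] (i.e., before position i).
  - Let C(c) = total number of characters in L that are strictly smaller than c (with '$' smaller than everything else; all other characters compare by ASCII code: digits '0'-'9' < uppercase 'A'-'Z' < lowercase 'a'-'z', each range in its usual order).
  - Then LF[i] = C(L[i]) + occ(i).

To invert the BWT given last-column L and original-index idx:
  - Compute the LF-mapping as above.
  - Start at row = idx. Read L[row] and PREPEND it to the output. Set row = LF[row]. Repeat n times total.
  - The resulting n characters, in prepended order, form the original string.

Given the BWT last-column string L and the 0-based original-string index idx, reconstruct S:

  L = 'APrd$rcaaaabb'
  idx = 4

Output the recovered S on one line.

LF mapping: 1 2 11 10 0 12 9 3 4 5 6 7 8
Walk LF starting at row 4, prepending L[row]:
  step 1: row=4, L[4]='$', prepend. Next row=LF[4]=0
  step 2: row=0, L[0]='A', prepend. Next row=LF[0]=1
  step 3: row=1, L[1]='P', prepend. Next row=LF[1]=2
  step 4: row=2, L[2]='r', prepend. Next row=LF[2]=11
  step 5: row=11, L[11]='b', prepend. Next row=LF[11]=7
  step 6: row=7, L[7]='a', prepend. Next row=LF[7]=3
  step 7: row=3, L[3]='d', prepend. Next row=LF[3]=10
  step 8: row=10, L[10]='a', prepend. Next row=LF[10]=6
  step 9: row=6, L[6]='c', prepend. Next row=LF[6]=9
  step 10: row=9, L[9]='a', prepend. Next row=LF[9]=5
  step 11: row=5, L[5]='r', prepend. Next row=LF[5]=12
  step 12: row=12, L[12]='b', prepend. Next row=LF[12]=8
  step 13: row=8, L[8]='a', prepend. Next row=LF[8]=4
Reversed output: abracadabrPA$

Answer: abracadabrPA$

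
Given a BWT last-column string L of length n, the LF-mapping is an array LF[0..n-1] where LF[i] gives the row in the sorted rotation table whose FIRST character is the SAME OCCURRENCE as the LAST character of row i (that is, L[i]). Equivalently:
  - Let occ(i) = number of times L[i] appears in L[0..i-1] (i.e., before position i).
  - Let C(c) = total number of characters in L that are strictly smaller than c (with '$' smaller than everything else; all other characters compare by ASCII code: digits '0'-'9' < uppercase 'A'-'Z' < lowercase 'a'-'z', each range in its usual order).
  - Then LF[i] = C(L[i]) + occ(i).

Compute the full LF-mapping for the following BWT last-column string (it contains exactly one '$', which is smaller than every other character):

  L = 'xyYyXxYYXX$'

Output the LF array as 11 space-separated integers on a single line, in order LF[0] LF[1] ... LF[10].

Answer: 7 9 4 10 1 8 5 6 2 3 0

Derivation:
Char counts: '$':1, 'X':3, 'Y':3, 'x':2, 'y':2
C (first-col start): C('$')=0, C('X')=1, C('Y')=4, C('x')=7, C('y')=9
L[0]='x': occ=0, LF[0]=C('x')+0=7+0=7
L[1]='y': occ=0, LF[1]=C('y')+0=9+0=9
L[2]='Y': occ=0, LF[2]=C('Y')+0=4+0=4
L[3]='y': occ=1, LF[3]=C('y')+1=9+1=10
L[4]='X': occ=0, LF[4]=C('X')+0=1+0=1
L[5]='x': occ=1, LF[5]=C('x')+1=7+1=8
L[6]='Y': occ=1, LF[6]=C('Y')+1=4+1=5
L[7]='Y': occ=2, LF[7]=C('Y')+2=4+2=6
L[8]='X': occ=1, LF[8]=C('X')+1=1+1=2
L[9]='X': occ=2, LF[9]=C('X')+2=1+2=3
L[10]='$': occ=0, LF[10]=C('$')+0=0+0=0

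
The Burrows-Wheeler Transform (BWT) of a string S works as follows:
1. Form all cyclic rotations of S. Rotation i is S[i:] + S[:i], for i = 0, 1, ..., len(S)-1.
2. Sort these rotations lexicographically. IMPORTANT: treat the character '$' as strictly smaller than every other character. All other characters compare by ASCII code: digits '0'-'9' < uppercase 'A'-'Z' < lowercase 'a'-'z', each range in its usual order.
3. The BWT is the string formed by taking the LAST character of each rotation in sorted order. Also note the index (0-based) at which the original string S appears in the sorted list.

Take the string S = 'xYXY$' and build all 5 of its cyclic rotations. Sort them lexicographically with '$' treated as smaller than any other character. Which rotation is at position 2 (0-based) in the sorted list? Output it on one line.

All 5 rotations (rotation i = S[i:]+S[:i]):
  rot[0] = xYXY$
  rot[1] = YXY$x
  rot[2] = XY$xY
  rot[3] = Y$xYX
  rot[4] = $xYXY
Sorted (with $ < everything):
  sorted[0] = $xYXY
  sorted[1] = XY$xY
  sorted[2] = Y$xYX
  sorted[3] = YXY$x
  sorted[4] = xYXY$
sorted[2] = Y$xYX

Answer: Y$xYX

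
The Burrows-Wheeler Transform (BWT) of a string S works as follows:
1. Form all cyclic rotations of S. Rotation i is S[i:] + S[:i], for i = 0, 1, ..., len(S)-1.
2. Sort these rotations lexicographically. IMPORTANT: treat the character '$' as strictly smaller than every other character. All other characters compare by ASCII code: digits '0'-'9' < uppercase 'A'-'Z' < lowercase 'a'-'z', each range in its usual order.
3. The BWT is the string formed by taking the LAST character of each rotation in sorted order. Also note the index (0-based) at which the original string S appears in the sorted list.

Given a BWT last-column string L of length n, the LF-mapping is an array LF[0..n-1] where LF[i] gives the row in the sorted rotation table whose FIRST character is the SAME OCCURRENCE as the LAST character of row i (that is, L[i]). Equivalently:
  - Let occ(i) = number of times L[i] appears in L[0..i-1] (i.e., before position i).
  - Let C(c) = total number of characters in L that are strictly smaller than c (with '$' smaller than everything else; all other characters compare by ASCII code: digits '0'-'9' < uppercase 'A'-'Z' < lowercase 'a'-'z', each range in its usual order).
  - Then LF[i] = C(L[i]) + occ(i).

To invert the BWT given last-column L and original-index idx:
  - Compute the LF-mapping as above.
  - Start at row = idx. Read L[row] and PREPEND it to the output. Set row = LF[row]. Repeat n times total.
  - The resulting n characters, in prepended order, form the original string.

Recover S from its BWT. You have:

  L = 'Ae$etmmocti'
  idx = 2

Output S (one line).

LF mapping: 1 3 0 4 9 6 7 8 2 10 5
Walk LF starting at row 2, prepending L[row]:
  step 1: row=2, L[2]='$', prepend. Next row=LF[2]=0
  step 2: row=0, L[0]='A', prepend. Next row=LF[0]=1
  step 3: row=1, L[1]='e', prepend. Next row=LF[1]=3
  step 4: row=3, L[3]='e', prepend. Next row=LF[3]=4
  step 5: row=4, L[4]='t', prepend. Next row=LF[4]=9
  step 6: row=9, L[9]='t', prepend. Next row=LF[9]=10
  step 7: row=10, L[10]='i', prepend. Next row=LF[10]=5
  step 8: row=5, L[5]='m', prepend. Next row=LF[5]=6
  step 9: row=6, L[6]='m', prepend. Next row=LF[6]=7
  step 10: row=7, L[7]='o', prepend. Next row=LF[7]=8
  step 11: row=8, L[8]='c', prepend. Next row=LF[8]=2
Reversed output: committeeA$

Answer: committeeA$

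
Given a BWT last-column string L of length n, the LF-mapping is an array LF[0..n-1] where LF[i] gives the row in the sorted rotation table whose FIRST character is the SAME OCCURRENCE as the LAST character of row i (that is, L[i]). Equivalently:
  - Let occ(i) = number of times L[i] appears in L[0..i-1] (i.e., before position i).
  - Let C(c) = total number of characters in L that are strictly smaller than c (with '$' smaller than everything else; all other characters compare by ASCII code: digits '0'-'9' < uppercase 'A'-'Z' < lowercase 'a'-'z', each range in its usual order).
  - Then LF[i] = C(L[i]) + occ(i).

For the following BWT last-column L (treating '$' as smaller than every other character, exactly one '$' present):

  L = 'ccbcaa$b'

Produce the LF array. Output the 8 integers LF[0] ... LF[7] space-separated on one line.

Char counts: '$':1, 'a':2, 'b':2, 'c':3
C (first-col start): C('$')=0, C('a')=1, C('b')=3, C('c')=5
L[0]='c': occ=0, LF[0]=C('c')+0=5+0=5
L[1]='c': occ=1, LF[1]=C('c')+1=5+1=6
L[2]='b': occ=0, LF[2]=C('b')+0=3+0=3
L[3]='c': occ=2, LF[3]=C('c')+2=5+2=7
L[4]='a': occ=0, LF[4]=C('a')+0=1+0=1
L[5]='a': occ=1, LF[5]=C('a')+1=1+1=2
L[6]='$': occ=0, LF[6]=C('$')+0=0+0=0
L[7]='b': occ=1, LF[7]=C('b')+1=3+1=4

Answer: 5 6 3 7 1 2 0 4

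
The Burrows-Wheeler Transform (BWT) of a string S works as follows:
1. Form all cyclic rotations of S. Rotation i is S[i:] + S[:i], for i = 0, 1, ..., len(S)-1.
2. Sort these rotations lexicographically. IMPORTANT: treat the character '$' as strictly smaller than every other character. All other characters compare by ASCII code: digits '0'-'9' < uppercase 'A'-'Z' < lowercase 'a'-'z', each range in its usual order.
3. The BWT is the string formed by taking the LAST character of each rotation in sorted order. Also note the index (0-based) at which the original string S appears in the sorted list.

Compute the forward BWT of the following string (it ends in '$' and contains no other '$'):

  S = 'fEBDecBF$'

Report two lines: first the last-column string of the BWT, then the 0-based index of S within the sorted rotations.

Answer: FEcBfBeD$
8

Derivation:
All 9 rotations (rotation i = S[i:]+S[:i]):
  rot[0] = fEBDecBF$
  rot[1] = EBDecBF$f
  rot[2] = BDecBF$fE
  rot[3] = DecBF$fEB
  rot[4] = ecBF$fEBD
  rot[5] = cBF$fEBDe
  rot[6] = BF$fEBDec
  rot[7] = F$fEBDecB
  rot[8] = $fEBDecBF
Sorted (with $ < everything):
  sorted[0] = $fEBDecBF  (last char: 'F')
  sorted[1] = BDecBF$fE  (last char: 'E')
  sorted[2] = BF$fEBDec  (last char: 'c')
  sorted[3] = DecBF$fEB  (last char: 'B')
  sorted[4] = EBDecBF$f  (last char: 'f')
  sorted[5] = F$fEBDecB  (last char: 'B')
  sorted[6] = cBF$fEBDe  (last char: 'e')
  sorted[7] = ecBF$fEBD  (last char: 'D')
  sorted[8] = fEBDecBF$  (last char: '$')
Last column: FEcBfBeD$
Original string S is at sorted index 8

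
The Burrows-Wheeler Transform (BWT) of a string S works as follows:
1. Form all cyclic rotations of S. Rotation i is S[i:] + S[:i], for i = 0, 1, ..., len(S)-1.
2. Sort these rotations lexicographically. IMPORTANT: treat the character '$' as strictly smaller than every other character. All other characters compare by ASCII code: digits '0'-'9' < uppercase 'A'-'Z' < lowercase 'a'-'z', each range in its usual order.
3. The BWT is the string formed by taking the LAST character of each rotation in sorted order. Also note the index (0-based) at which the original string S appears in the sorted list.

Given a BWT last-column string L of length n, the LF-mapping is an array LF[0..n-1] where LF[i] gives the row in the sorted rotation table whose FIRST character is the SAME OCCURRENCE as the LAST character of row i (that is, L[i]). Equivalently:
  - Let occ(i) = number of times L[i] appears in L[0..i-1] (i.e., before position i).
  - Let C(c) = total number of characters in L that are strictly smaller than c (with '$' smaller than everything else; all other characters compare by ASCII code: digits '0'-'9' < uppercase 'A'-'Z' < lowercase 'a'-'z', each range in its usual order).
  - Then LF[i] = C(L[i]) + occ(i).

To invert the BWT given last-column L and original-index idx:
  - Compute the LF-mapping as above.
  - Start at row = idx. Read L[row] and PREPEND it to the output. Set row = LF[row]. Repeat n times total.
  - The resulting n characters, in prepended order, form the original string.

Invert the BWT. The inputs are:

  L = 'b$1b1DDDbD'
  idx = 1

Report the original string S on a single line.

LF mapping: 7 0 1 8 2 3 4 5 9 6
Walk LF starting at row 1, prepending L[row]:
  step 1: row=1, L[1]='$', prepend. Next row=LF[1]=0
  step 2: row=0, L[0]='b', prepend. Next row=LF[0]=7
  step 3: row=7, L[7]='D', prepend. Next row=LF[7]=5
  step 4: row=5, L[5]='D', prepend. Next row=LF[5]=3
  step 5: row=3, L[3]='b', prepend. Next row=LF[3]=8
  step 6: row=8, L[8]='b', prepend. Next row=LF[8]=9
  step 7: row=9, L[9]='D', prepend. Next row=LF[9]=6
  step 8: row=6, L[6]='D', prepend. Next row=LF[6]=4
  step 9: row=4, L[4]='1', prepend. Next row=LF[4]=2
  step 10: row=2, L[2]='1', prepend. Next row=LF[2]=1
Reversed output: 11DDbbDDb$

Answer: 11DDbbDDb$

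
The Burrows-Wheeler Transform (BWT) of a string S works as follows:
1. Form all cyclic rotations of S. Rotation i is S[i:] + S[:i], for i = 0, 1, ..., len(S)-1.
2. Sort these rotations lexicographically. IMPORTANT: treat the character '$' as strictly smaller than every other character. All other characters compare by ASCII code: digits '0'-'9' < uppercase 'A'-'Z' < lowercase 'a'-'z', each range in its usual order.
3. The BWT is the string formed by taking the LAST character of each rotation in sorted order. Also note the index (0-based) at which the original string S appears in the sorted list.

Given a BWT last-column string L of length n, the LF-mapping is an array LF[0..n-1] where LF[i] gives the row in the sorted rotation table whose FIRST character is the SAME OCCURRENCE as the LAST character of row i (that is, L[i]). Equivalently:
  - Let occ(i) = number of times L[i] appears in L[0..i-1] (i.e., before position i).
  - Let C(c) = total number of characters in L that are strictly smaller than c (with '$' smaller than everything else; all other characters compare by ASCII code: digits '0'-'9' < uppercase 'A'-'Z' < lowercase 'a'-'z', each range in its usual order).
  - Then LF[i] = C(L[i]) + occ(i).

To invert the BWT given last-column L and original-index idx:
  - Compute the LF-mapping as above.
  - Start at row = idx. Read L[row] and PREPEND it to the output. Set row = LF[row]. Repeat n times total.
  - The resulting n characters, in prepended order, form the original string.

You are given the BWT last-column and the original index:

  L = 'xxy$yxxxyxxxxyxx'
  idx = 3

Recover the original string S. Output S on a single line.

Answer: xxxxyxxyyxxxyxx$

Derivation:
LF mapping: 1 2 12 0 13 3 4 5 14 6 7 8 9 15 10 11
Walk LF starting at row 3, prepending L[row]:
  step 1: row=3, L[3]='$', prepend. Next row=LF[3]=0
  step 2: row=0, L[0]='x', prepend. Next row=LF[0]=1
  step 3: row=1, L[1]='x', prepend. Next row=LF[1]=2
  step 4: row=2, L[2]='y', prepend. Next row=LF[2]=12
  step 5: row=12, L[12]='x', prepend. Next row=LF[12]=9
  step 6: row=9, L[9]='x', prepend. Next row=LF[9]=6
  step 7: row=6, L[6]='x', prepend. Next row=LF[6]=4
  step 8: row=4, L[4]='y', prepend. Next row=LF[4]=13
  step 9: row=13, L[13]='y', prepend. Next row=LF[13]=15
  step 10: row=15, L[15]='x', prepend. Next row=LF[15]=11
  step 11: row=11, L[11]='x', prepend. Next row=LF[11]=8
  step 12: row=8, L[8]='y', prepend. Next row=LF[8]=14
  step 13: row=14, L[14]='x', prepend. Next row=LF[14]=10
  step 14: row=10, L[10]='x', prepend. Next row=LF[10]=7
  step 15: row=7, L[7]='x', prepend. Next row=LF[7]=5
  step 16: row=5, L[5]='x', prepend. Next row=LF[5]=3
Reversed output: xxxxyxxyyxxxyxx$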